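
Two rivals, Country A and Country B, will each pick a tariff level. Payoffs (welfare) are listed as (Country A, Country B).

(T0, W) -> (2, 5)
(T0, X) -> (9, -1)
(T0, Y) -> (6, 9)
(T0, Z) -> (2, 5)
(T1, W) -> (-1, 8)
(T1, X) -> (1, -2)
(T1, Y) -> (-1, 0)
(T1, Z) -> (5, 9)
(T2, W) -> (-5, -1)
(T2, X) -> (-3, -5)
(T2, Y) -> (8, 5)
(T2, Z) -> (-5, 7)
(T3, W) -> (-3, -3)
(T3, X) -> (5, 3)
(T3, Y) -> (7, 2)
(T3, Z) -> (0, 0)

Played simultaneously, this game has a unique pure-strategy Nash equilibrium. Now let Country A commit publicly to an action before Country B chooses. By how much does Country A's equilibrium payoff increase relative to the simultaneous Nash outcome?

Country B best-responds to each possible Country A move:
- T0: Country B compares 5, -1, 9, 5 and picks Y; Country A would get 6.
- T1: Country B compares 8, -2, 0, 9 and picks Z; Country A would get 5.
- T2: Country B compares -1, -5, 5, 7 and picks Z; Country A would get -5.
- T3: Country B compares -3, 3, 2, 0 and picks X; Country A would get 5.
Maximizing over 6, 5, -5, 5, Country A chooses T0. Subgame-perfect outcome: (T0, Y) with payoffs (6, 9).
Now find the simultaneous Nash equilibrium.
Country A's best replies: W→T0; X→T0; Y→T2; Z→T1.
Country B's best replies: T0→Y; T1→Z; T2→Z; T3→X.
Only (T1, Z) has each player best-responding; Nash payoffs (5, 9).
Country A's commitment gain: 6 − 5 = 1.

1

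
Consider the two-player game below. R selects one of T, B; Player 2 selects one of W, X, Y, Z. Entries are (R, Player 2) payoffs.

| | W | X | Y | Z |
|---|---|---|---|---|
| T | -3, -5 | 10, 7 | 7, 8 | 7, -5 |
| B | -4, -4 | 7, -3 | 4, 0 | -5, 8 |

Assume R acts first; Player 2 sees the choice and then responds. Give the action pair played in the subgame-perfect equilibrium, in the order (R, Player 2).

(T, Y)

Backward induction with R moving first.
- T: BR = Y, leader payoff 7.
- B: BR = Z, leader payoff -5.
Maximizing over 7, -5, R chooses T. Subgame-perfect outcome: (T, Y) with payoffs (7, 8).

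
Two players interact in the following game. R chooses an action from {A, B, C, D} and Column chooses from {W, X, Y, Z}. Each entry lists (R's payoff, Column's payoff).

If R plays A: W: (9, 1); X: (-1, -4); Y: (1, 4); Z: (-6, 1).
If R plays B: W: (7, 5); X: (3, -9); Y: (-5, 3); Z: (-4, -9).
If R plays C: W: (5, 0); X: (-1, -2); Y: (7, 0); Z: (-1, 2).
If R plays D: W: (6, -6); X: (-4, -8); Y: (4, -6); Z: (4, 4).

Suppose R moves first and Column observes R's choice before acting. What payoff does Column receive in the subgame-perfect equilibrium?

5

Work backward from Column's decision.
- A: Column compares 1, -4, 4, 1 and picks Y; R would get 1.
- B: Column compares 5, -9, 3, -9 and picks W; R would get 7.
- C: Column compares 0, -2, 0, 2 and picks Z; R would get -1.
- D: Column compares -6, -8, -6, 4 and picks Z; R would get 4.
R's induced payoffs are 1, 7, -1, 4, so R commits to B. Subgame-perfect outcome: (B, W) with payoffs (7, 5).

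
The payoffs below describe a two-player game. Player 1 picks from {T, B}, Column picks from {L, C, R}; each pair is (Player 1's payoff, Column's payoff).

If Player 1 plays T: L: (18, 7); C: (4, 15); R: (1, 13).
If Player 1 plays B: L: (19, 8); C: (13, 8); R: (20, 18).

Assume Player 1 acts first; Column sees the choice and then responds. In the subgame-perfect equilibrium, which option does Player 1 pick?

Work backward from Column's decision.
- T → Column plays C (best of 7, 15, 13); Player 1 gets 4.
- B → Column plays R (best of 8, 8, 18); Player 1 gets 20.
Maximizing over 4, 20, Player 1 chooses B. Subgame-perfect outcome: (B, R) with payoffs (20, 18).

B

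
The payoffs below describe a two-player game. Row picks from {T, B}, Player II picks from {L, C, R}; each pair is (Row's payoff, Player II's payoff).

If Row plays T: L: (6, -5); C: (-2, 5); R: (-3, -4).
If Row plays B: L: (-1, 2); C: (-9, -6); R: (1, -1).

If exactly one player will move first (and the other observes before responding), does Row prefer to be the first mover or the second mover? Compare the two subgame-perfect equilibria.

If Row leads: Player II's best replies are T→C, B→L; Row's induced payoffs -2, -1; outcome (B, L), payoffs (-1, 2).
If Player II leads: Row's best replies are L→T, C→T, R→B; Player II's induced payoffs -5, 5, -1; outcome (T, C), payoffs (-2, 5).
Row gets -1 moving first and -2 moving second, so Row prefers to move first.

first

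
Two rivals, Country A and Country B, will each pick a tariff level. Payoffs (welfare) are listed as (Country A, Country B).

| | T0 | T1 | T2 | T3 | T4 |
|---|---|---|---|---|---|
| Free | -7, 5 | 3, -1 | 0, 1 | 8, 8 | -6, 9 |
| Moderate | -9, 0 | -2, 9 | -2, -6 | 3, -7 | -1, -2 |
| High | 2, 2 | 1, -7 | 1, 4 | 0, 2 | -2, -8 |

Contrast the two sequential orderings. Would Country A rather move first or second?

second

If Country A leads: Country B's best replies are Free→T4, Moderate→T1, High→T2; Country A's induced payoffs -6, -2, 1; outcome (High, T2), payoffs (1, 4).
If Country B leads: Country A's best replies are T0→High, T1→Free, T2→High, T3→Free, T4→Moderate; Country B's induced payoffs 2, -1, 4, 8, -2; outcome (Free, T3), payoffs (8, 8).
Country A gets 1 moving first and 8 moving second, so Country A prefers to move second.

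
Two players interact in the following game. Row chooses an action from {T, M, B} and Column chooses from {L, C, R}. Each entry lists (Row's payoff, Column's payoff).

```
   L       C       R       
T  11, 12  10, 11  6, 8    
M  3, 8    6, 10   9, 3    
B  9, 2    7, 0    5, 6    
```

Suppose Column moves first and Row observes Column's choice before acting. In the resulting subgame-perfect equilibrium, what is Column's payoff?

Solve by backward induction (Column leads).
- L: BR = T, leader payoff 12.
- C: BR = T, leader payoff 11.
- R: BR = M, leader payoff 3.
Column's induced payoffs are 12, 11, 3, so Column commits to L. Subgame-perfect outcome: (T, L) with payoffs (11, 12).

12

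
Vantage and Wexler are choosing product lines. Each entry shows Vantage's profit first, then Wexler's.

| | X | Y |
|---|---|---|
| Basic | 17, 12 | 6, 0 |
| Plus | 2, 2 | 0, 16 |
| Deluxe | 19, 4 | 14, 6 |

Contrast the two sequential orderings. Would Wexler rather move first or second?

second

If Vantage leads: Wexler's best replies are Basic→X, Plus→Y, Deluxe→Y; Vantage's induced payoffs 17, 0, 14; outcome (Basic, X), payoffs (17, 12).
If Wexler leads: Vantage's best replies are X→Deluxe, Y→Deluxe; Wexler's induced payoffs 4, 6; outcome (Deluxe, Y), payoffs (14, 6).
Wexler gets 6 moving first and 12 moving second, so Wexler prefers to move second.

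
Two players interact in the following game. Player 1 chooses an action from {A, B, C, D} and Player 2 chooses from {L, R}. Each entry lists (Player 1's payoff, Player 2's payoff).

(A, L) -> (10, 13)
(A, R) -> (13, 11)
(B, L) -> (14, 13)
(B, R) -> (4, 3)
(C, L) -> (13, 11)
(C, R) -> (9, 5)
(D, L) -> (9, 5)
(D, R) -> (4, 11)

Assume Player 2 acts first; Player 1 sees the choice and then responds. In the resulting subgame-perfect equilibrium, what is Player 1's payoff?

Backward induction with Player 2 moving first.
- L: Player 1 compares 10, 14, 13, 9 and picks B; Player 2 would get 13.
- R: Player 1 compares 13, 4, 9, 4 and picks A; Player 2 would get 11.
Player 2's induced payoffs are 13, 11, so Player 2 commits to L. Subgame-perfect outcome: (B, L) with payoffs (14, 13).

14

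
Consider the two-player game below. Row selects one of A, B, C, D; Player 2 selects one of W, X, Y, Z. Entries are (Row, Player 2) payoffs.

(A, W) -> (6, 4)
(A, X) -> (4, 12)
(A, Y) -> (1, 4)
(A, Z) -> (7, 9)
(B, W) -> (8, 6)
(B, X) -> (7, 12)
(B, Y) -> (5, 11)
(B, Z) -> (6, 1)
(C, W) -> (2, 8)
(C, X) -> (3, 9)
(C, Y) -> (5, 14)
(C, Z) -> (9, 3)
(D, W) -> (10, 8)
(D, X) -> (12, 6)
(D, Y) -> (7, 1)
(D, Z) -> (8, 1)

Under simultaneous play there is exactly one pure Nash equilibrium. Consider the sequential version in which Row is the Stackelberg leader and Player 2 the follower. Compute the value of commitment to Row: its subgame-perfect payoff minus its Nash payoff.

0

Work backward from Player 2's decision.
- A: Player 2 compares 4, 12, 4, 9 and picks X; Row would get 4.
- B: Player 2 compares 6, 12, 11, 1 and picks X; Row would get 7.
- C: Player 2 compares 8, 9, 14, 3 and picks Y; Row would get 5.
- D: Player 2 compares 8, 6, 1, 1 and picks W; Row would get 10.
Among 4, 7, 5, 10, the best is 10 at D. Subgame-perfect outcome: (D, W) with payoffs (10, 8).
For the simultaneous game, intersect best replies.
Row's best replies: W→D; X→D; Y→D; Z→C.
Player 2's best replies: A→X; B→X; C→Y; D→W.
Only (D, W) has each player best-responding; Nash payoffs (10, 8).
Row's commitment gain: 10 − 10 = 0.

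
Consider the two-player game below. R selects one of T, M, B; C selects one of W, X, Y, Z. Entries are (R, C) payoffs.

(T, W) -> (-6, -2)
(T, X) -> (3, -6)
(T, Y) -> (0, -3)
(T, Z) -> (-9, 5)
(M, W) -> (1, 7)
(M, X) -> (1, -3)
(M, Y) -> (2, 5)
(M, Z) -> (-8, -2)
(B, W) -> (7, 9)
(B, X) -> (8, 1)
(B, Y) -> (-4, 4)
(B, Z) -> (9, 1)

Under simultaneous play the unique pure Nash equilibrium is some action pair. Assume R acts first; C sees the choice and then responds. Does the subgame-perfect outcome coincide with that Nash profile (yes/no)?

Backward induction with R moving first.
- T: BR = Z, leader payoff -9.
- M: BR = W, leader payoff 1.
- B: BR = W, leader payoff 7.
Maximizing over -9, 1, 7, R chooses B. Subgame-perfect outcome: (B, W) with payoffs (7, 9).
Under simultaneous play:
R's best replies: W→B; X→B; Y→M; Z→B.
C's best replies: T→Z; M→W; B→W.
Only (B, W) has each player best-responding; Nash payoffs (7, 9).
Sequential outcome (B, W) coincides with the Nash profile (B, W).

yes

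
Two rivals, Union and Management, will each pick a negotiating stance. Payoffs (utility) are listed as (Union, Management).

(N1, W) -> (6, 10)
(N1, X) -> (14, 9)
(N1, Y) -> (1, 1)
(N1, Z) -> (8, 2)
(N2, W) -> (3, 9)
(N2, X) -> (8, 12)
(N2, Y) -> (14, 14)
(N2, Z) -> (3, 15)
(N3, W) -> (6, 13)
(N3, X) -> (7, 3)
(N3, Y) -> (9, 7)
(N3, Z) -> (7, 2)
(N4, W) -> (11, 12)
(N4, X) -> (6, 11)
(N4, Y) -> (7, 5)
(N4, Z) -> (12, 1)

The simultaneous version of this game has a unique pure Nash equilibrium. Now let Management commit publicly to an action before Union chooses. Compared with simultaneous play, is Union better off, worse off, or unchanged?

better off

Work backward from Union's decision.
- W → Union plays N4 (best of 6, 3, 6, 11); Management gets 12.
- X → Union plays N1 (best of 14, 8, 7, 6); Management gets 9.
- Y → Union plays N2 (best of 1, 14, 9, 7); Management gets 14.
- Z → Union plays N4 (best of 8, 3, 7, 12); Management gets 1.
Among 12, 9, 14, 1, the best is 14 at Y. Subgame-perfect outcome: (N2, Y) with payoffs (14, 14).
Under simultaneous play:
Union's best replies: W→N4; X→N1; Y→N2; Z→N4.
Management's best replies: N1→W; N2→Z; N3→W; N4→W.
The unique mutual best reply is (N4, W), giving (11, 12).
Union earns 14 sequentially versus 11 at the Nash outcome: better off.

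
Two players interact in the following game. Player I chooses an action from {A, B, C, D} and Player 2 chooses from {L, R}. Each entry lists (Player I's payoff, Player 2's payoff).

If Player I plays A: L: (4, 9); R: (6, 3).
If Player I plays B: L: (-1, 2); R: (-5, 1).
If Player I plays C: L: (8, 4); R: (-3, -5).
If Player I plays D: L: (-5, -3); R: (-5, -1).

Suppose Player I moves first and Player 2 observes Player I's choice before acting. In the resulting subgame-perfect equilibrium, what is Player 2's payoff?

4

Solve by backward induction (Player I leads).
- A → Player 2 plays L (best of 9, 3); Player I gets 4.
- B → Player 2 plays L (best of 2, 1); Player I gets -1.
- C → Player 2 plays L (best of 4, -5); Player I gets 8.
- D → Player 2 plays R (best of -3, -1); Player I gets -5.
Among 4, -1, 8, -5, the best is 8 at C. Subgame-perfect outcome: (C, L) with payoffs (8, 4).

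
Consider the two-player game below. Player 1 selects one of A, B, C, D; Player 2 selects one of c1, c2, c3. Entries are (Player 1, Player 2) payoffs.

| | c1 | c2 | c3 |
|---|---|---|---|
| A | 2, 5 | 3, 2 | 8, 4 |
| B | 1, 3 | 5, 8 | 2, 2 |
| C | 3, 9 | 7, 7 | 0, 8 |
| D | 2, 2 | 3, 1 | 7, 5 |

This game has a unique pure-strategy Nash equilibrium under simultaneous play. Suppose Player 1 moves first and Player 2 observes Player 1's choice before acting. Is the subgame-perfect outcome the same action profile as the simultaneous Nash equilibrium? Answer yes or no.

Work backward from Player 2's decision.
- A → Player 2 plays c1 (best of 5, 2, 4); Player 1 gets 2.
- B → Player 2 plays c2 (best of 3, 8, 2); Player 1 gets 5.
- C → Player 2 plays c1 (best of 9, 7, 8); Player 1 gets 3.
- D → Player 2 plays c3 (best of 2, 1, 5); Player 1 gets 7.
Maximizing over 2, 5, 3, 7, Player 1 chooses D. Subgame-perfect outcome: (D, c3) with payoffs (7, 5).
Now find the simultaneous Nash equilibrium.
Player 1's best replies: c1→C; c2→C; c3→A.
Player 2's best replies: A→c1; B→c2; C→c1; D→c3.
Only (C, c1) has each player best-responding; Nash payoffs (3, 9).
Sequential outcome (D, c3) differs from the Nash profile (C, c1).

no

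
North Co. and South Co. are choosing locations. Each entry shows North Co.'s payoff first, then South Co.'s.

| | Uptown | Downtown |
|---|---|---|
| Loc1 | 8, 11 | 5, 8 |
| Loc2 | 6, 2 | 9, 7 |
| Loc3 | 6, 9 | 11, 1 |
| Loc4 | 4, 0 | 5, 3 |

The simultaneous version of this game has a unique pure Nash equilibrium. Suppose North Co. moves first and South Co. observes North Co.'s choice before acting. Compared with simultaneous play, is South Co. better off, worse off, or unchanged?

Work backward from South Co.'s decision.
- Loc1 → South Co. plays Uptown (best of 11, 8); North Co. gets 8.
- Loc2 → South Co. plays Downtown (best of 2, 7); North Co. gets 9.
- Loc3 → South Co. plays Uptown (best of 9, 1); North Co. gets 6.
- Loc4 → South Co. plays Downtown (best of 0, 3); North Co. gets 5.
North Co.'s induced payoffs are 8, 9, 6, 5, so North Co. commits to Loc2. Subgame-perfect outcome: (Loc2, Downtown) with payoffs (9, 7).
Now find the simultaneous Nash equilibrium.
North Co.'s best replies: Uptown→Loc1; Downtown→Loc3.
South Co.'s best replies: Loc1→Uptown; Loc2→Downtown; Loc3→Uptown; Loc4→Downtown.
Only (Loc1, Uptown) has each player best-responding; Nash payoffs (8, 11).
South Co. earns 7 sequentially versus 11 at the Nash outcome: worse off.

worse off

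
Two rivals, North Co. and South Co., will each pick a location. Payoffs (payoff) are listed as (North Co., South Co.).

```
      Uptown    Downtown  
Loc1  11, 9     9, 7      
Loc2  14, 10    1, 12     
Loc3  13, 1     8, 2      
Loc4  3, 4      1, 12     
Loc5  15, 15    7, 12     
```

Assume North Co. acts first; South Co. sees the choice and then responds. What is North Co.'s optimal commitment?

Work backward from South Co.'s decision.
- Loc1: BR = Uptown, leader payoff 11.
- Loc2: BR = Downtown, leader payoff 1.
- Loc3: BR = Downtown, leader payoff 8.
- Loc4: BR = Downtown, leader payoff 1.
- Loc5: BR = Uptown, leader payoff 15.
North Co.'s induced payoffs are 11, 1, 8, 1, 15, so North Co. commits to Loc5. Subgame-perfect outcome: (Loc5, Uptown) with payoffs (15, 15).

Loc5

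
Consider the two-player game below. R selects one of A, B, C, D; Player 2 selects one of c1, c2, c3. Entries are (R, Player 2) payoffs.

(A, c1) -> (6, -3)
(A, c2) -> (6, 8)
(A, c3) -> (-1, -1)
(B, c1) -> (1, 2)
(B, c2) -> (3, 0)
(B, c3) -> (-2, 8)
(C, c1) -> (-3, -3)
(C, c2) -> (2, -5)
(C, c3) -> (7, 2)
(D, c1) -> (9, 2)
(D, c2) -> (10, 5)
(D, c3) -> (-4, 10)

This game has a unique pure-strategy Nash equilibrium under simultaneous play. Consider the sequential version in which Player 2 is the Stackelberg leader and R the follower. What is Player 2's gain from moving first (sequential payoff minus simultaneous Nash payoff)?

Backward induction with Player 2 moving first.
- c1 → R plays D (best of 6, 1, -3, 9); Player 2 gets 2.
- c2 → R plays D (best of 6, 3, 2, 10); Player 2 gets 5.
- c3 → R plays C (best of -1, -2, 7, -4); Player 2 gets 2.
Player 2's induced payoffs are 2, 5, 2, so Player 2 commits to c2. Subgame-perfect outcome: (D, c2) with payoffs (10, 5).
For the simultaneous game, intersect best replies.
R's best replies: c1→D; c2→D; c3→C.
Player 2's best replies: A→c2; B→c3; C→c3; D→c3.
Only (C, c3) has each player best-responding; Nash payoffs (7, 2).
Player 2's commitment gain: 5 − 2 = 3.

3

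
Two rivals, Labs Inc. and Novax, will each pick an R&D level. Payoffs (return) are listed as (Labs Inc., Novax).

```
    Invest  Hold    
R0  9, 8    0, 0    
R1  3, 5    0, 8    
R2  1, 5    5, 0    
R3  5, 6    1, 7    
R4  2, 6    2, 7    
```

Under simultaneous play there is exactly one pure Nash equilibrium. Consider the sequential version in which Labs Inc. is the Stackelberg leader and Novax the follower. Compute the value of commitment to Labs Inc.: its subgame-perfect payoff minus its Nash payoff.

0

Novax best-responds to each possible Labs Inc. move:
- R0: Novax compares 8, 0 and picks Invest; Labs Inc. would get 9.
- R1: Novax compares 5, 8 and picks Hold; Labs Inc. would get 0.
- R2: Novax compares 5, 0 and picks Invest; Labs Inc. would get 1.
- R3: Novax compares 6, 7 and picks Hold; Labs Inc. would get 1.
- R4: Novax compares 6, 7 and picks Hold; Labs Inc. would get 2.
Maximizing over 9, 0, 1, 1, 2, Labs Inc. chooses R0. Subgame-perfect outcome: (R0, Invest) with payoffs (9, 8).
Now find the simultaneous Nash equilibrium.
Labs Inc.'s best replies: Invest→R0; Hold→R2.
Novax's best replies: R0→Invest; R1→Hold; R2→Invest; R3→Hold; R4→Hold.
The unique mutual best reply is (R0, Invest), giving (9, 8).
Labs Inc.'s commitment gain: 9 − 9 = 0.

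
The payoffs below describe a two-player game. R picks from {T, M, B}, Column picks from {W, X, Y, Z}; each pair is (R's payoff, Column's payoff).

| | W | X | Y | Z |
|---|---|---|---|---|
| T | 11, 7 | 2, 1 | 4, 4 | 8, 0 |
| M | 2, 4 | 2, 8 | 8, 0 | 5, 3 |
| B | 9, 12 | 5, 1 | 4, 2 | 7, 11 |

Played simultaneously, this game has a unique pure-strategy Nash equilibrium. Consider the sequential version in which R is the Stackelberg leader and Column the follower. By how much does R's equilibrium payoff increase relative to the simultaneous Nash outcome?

Solve by backward induction (R leads).
- T: BR = W, leader payoff 11.
- M: BR = X, leader payoff 2.
- B: BR = W, leader payoff 9.
Among 11, 2, 9, the best is 11 at T. Subgame-perfect outcome: (T, W) with payoffs (11, 7).
For the simultaneous game, intersect best replies.
R's best replies: W→T; X→B; Y→M; Z→T.
Column's best replies: T→W; M→X; B→W.
The unique mutual best reply is (T, W), giving (11, 7).
R's commitment gain: 11 − 11 = 0.

0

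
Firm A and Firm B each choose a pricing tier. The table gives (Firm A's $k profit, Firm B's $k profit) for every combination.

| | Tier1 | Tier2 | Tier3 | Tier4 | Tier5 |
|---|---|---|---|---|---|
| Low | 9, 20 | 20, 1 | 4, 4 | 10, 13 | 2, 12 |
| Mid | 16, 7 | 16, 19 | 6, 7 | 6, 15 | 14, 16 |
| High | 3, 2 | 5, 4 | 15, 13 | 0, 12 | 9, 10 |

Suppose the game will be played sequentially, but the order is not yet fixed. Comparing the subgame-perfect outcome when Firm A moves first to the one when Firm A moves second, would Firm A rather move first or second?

first

If Firm A leads: Firm B's best replies are Low→Tier1, Mid→Tier2, High→Tier3; Firm A's induced payoffs 9, 16, 15; outcome (Mid, Tier2), payoffs (16, 19).
If Firm B leads: Firm A's best replies are Tier1→Mid, Tier2→Low, Tier3→High, Tier4→Low, Tier5→Mid; Firm B's induced payoffs 7, 1, 13, 13, 16; outcome (Mid, Tier5), payoffs (14, 16).
Firm A gets 16 moving first and 14 moving second, so Firm A prefers to move first.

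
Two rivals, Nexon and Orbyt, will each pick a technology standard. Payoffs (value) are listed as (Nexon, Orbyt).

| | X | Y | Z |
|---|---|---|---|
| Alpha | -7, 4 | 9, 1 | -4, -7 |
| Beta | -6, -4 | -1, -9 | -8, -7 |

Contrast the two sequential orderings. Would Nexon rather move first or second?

If Nexon leads: Orbyt's best replies are Alpha→X, Beta→X; Nexon's induced payoffs -7, -6; outcome (Beta, X), payoffs (-6, -4).
If Orbyt leads: Nexon's best replies are X→Beta, Y→Alpha, Z→Alpha; Orbyt's induced payoffs -4, 1, -7; outcome (Alpha, Y), payoffs (9, 1).
Nexon gets -6 moving first and 9 moving second, so Nexon prefers to move second.

second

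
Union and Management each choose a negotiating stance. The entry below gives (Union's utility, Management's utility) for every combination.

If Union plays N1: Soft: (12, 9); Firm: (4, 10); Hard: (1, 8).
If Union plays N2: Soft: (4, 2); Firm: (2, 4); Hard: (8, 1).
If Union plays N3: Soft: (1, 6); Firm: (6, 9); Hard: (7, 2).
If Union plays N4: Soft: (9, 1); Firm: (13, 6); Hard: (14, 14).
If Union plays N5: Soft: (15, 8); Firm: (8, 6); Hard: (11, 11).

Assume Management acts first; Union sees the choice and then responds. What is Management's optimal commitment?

Solve by backward induction (Management leads).
- Soft → Union plays N5 (best of 12, 4, 1, 9, 15); Management gets 8.
- Firm → Union plays N4 (best of 4, 2, 6, 13, 8); Management gets 6.
- Hard → Union plays N4 (best of 1, 8, 7, 14, 11); Management gets 14.
Maximizing over 8, 6, 14, Management chooses Hard. Subgame-perfect outcome: (N4, Hard) with payoffs (14, 14).

Hard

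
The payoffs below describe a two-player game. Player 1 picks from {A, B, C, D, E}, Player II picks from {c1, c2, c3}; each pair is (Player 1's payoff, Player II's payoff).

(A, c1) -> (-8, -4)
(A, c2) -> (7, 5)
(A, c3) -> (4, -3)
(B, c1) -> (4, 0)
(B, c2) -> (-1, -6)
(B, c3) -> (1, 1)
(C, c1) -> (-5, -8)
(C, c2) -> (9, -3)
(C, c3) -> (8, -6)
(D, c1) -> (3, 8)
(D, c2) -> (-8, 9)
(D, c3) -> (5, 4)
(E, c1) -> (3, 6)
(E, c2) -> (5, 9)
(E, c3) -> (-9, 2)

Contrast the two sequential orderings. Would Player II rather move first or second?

first

If Player 1 leads: Player II's best replies are A→c2, B→c3, C→c2, D→c2, E→c2; Player 1's induced payoffs 7, 1, 9, -8, 5; outcome (C, c2), payoffs (9, -3).
If Player II leads: Player 1's best replies are c1→B, c2→C, c3→C; Player II's induced payoffs 0, -3, -6; outcome (B, c1), payoffs (4, 0).
Player II gets 0 moving first and -3 moving second, so Player II prefers to move first.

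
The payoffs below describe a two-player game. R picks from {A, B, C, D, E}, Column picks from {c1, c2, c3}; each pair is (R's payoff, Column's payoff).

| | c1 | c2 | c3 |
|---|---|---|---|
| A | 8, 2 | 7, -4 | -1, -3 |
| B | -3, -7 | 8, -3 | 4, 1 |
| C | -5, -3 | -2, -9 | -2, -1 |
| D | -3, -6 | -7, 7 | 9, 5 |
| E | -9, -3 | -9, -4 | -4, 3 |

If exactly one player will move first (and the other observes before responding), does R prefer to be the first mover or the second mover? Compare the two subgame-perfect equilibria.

second

If R leads: Column's best replies are A→c1, B→c3, C→c3, D→c2, E→c3; R's induced payoffs 8, 4, -2, -7, -4; outcome (A, c1), payoffs (8, 2).
If Column leads: R's best replies are c1→A, c2→B, c3→D; Column's induced payoffs 2, -3, 5; outcome (D, c3), payoffs (9, 5).
R gets 8 moving first and 9 moving second, so R prefers to move second.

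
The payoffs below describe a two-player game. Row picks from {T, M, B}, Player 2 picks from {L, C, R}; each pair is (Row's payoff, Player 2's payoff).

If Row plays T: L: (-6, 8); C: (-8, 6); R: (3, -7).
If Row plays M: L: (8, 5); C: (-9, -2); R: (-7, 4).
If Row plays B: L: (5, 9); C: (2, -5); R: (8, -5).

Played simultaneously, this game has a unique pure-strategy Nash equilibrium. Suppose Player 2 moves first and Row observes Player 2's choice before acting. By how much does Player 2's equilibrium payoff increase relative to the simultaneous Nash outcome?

Work backward from Row's decision.
- L: Row compares -6, 8, 5 and picks M; Player 2 would get 5.
- C: Row compares -8, -9, 2 and picks B; Player 2 would get -5.
- R: Row compares 3, -7, 8 and picks B; Player 2 would get -5.
Among 5, -5, -5, the best is 5 at L. Subgame-perfect outcome: (M, L) with payoffs (8, 5).
For the simultaneous game, intersect best replies.
Row's best replies: L→M; C→B; R→B.
Player 2's best replies: T→L; M→L; B→L.
The unique mutual best reply is (M, L), giving (8, 5).
Player 2's commitment gain: 5 − 5 = 0.

0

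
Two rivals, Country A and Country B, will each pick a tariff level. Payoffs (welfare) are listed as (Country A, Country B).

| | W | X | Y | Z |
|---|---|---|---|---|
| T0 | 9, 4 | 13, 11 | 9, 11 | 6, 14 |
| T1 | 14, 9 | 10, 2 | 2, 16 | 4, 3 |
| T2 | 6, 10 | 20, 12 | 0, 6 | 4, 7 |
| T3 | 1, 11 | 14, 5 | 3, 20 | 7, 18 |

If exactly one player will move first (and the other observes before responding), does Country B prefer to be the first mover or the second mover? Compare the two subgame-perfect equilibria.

If Country A leads: Country B's best replies are T0→Z, T1→Y, T2→X, T3→Y; Country A's induced payoffs 6, 2, 20, 3; outcome (T2, X), payoffs (20, 12).
If Country B leads: Country A's best replies are W→T1, X→T2, Y→T0, Z→T3; Country B's induced payoffs 9, 12, 11, 18; outcome (T3, Z), payoffs (7, 18).
Country B gets 18 moving first and 12 moving second, so Country B prefers to move first.

first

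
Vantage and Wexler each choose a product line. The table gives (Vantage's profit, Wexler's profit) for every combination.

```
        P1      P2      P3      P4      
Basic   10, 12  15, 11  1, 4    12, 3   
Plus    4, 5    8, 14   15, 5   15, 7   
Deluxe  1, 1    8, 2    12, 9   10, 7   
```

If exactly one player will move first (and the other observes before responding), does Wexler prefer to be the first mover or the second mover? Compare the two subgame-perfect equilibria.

If Vantage leads: Wexler's best replies are Basic→P1, Plus→P2, Deluxe→P3; Vantage's induced payoffs 10, 8, 12; outcome (Deluxe, P3), payoffs (12, 9).
If Wexler leads: Vantage's best replies are P1→Basic, P2→Basic, P3→Plus, P4→Plus; Wexler's induced payoffs 12, 11, 5, 7; outcome (Basic, P1), payoffs (10, 12).
Wexler gets 12 moving first and 9 moving second, so Wexler prefers to move first.

first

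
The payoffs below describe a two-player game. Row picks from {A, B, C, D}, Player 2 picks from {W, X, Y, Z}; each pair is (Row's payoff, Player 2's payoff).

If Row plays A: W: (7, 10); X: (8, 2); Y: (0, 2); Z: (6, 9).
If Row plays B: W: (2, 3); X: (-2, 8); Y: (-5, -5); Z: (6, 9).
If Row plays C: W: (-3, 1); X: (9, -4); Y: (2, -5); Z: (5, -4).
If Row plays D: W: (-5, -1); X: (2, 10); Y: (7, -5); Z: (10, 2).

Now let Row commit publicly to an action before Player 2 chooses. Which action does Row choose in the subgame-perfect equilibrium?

A

Work backward from Player 2's decision.
- A: Player 2 compares 10, 2, 2, 9 and picks W; Row would get 7.
- B: Player 2 compares 3, 8, -5, 9 and picks Z; Row would get 6.
- C: Player 2 compares 1, -4, -5, -4 and picks W; Row would get -3.
- D: Player 2 compares -1, 10, -5, 2 and picks X; Row would get 2.
Among 7, 6, -3, 2, the best is 7 at A. Subgame-perfect outcome: (A, W) with payoffs (7, 10).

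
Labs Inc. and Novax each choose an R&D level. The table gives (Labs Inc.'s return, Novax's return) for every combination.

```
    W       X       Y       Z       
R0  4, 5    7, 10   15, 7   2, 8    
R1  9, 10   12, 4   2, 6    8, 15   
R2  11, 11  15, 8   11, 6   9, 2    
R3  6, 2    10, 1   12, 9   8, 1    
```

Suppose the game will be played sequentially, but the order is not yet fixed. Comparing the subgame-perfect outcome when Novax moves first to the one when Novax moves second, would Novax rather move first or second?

first

If Labs Inc. leads: Novax's best replies are R0→X, R1→Z, R2→W, R3→Y; Labs Inc.'s induced payoffs 7, 8, 11, 12; outcome (R3, Y), payoffs (12, 9).
If Novax leads: Labs Inc.'s best replies are W→R2, X→R2, Y→R0, Z→R2; Novax's induced payoffs 11, 8, 7, 2; outcome (R2, W), payoffs (11, 11).
Novax gets 11 moving first and 9 moving second, so Novax prefers to move first.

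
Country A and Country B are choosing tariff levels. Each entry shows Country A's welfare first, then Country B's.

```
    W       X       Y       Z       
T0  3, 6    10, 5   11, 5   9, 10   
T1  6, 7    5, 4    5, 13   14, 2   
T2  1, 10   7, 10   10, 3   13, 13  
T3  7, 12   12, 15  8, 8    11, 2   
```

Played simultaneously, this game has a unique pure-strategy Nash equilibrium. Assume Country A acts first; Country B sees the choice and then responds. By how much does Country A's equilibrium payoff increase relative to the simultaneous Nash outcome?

Solve by backward induction (Country A leads).
- T0: Country B compares 6, 5, 5, 10 and picks Z; Country A would get 9.
- T1: Country B compares 7, 4, 13, 2 and picks Y; Country A would get 5.
- T2: Country B compares 10, 10, 3, 13 and picks Z; Country A would get 13.
- T3: Country B compares 12, 15, 8, 2 and picks X; Country A would get 12.
Among 9, 5, 13, 12, the best is 13 at T2. Subgame-perfect outcome: (T2, Z) with payoffs (13, 13).
For the simultaneous game, intersect best replies.
Country A's best replies: W→T3; X→T3; Y→T0; Z→T1.
Country B's best replies: T0→Z; T1→Y; T2→Z; T3→X.
The unique mutual best reply is (T3, X), giving (12, 15).
Country A's commitment gain: 13 − 12 = 1.

1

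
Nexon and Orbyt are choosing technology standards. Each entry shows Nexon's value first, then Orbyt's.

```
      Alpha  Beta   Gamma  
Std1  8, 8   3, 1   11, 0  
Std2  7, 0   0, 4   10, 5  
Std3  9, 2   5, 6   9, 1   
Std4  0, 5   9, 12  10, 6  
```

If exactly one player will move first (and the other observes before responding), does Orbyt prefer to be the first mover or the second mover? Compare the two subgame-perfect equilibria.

If Nexon leads: Orbyt's best replies are Std1→Alpha, Std2→Gamma, Std3→Beta, Std4→Beta; Nexon's induced payoffs 8, 10, 5, 9; outcome (Std2, Gamma), payoffs (10, 5).
If Orbyt leads: Nexon's best replies are Alpha→Std3, Beta→Std4, Gamma→Std1; Orbyt's induced payoffs 2, 12, 0; outcome (Std4, Beta), payoffs (9, 12).
Orbyt gets 12 moving first and 5 moving second, so Orbyt prefers to move first.

first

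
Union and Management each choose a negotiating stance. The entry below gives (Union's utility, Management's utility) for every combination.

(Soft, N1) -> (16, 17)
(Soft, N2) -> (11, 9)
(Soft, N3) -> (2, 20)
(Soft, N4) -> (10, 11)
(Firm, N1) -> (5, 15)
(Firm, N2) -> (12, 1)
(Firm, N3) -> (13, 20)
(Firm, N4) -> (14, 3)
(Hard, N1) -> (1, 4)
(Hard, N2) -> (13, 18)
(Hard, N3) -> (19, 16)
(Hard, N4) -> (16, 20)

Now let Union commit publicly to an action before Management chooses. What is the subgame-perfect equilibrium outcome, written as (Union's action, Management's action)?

Work backward from Management's decision.
- Soft: Management compares 17, 9, 20, 11 and picks N3; Union would get 2.
- Firm: Management compares 15, 1, 20, 3 and picks N3; Union would get 13.
- Hard: Management compares 4, 18, 16, 20 and picks N4; Union would get 16.
Maximizing over 2, 13, 16, Union chooses Hard. Subgame-perfect outcome: (Hard, N4) with payoffs (16, 20).

(Hard, N4)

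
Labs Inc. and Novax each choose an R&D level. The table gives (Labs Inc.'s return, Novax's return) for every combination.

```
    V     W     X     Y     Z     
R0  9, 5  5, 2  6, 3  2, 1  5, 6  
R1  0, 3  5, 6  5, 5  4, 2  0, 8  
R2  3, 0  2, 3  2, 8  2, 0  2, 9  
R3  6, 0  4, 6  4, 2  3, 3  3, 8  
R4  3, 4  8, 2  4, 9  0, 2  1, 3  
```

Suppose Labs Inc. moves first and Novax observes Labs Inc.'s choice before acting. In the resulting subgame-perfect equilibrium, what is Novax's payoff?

6

Work backward from Novax's decision.
- R0: BR = Z, leader payoff 5.
- R1: BR = Z, leader payoff 0.
- R2: BR = Z, leader payoff 2.
- R3: BR = Z, leader payoff 3.
- R4: BR = X, leader payoff 4.
Maximizing over 5, 0, 2, 3, 4, Labs Inc. chooses R0. Subgame-perfect outcome: (R0, Z) with payoffs (5, 6).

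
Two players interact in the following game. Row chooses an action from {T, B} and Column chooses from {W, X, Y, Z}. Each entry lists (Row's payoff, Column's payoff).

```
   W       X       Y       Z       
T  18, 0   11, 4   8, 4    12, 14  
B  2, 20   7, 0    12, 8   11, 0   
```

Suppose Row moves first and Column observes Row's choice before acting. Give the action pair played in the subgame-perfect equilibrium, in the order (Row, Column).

Column best-responds to each possible Row move:
- T: Column compares 0, 4, 4, 14 and picks Z; Row would get 12.
- B: Column compares 20, 0, 8, 0 and picks W; Row would get 2.
Among 12, 2, the best is 12 at T. Subgame-perfect outcome: (T, Z) with payoffs (12, 14).

(T, Z)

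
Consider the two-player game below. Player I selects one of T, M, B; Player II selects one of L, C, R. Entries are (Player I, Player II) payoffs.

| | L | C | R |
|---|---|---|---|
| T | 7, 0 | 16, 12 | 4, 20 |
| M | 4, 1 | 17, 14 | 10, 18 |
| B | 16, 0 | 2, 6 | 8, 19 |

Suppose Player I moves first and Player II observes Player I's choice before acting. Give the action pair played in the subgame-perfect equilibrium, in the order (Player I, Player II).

Solve by backward induction (Player I leads).
- T: BR = R, leader payoff 4.
- M: BR = R, leader payoff 10.
- B: BR = R, leader payoff 8.
Player I's induced payoffs are 4, 10, 8, so Player I commits to M. Subgame-perfect outcome: (M, R) with payoffs (10, 18).

(M, R)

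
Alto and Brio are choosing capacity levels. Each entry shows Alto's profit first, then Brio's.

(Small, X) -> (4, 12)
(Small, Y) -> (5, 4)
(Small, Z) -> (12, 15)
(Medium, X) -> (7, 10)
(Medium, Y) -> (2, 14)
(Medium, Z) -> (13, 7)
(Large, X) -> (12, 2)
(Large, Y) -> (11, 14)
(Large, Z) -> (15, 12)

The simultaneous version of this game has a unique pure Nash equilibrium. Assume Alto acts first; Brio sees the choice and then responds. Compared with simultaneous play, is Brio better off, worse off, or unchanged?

better off

Work backward from Brio's decision.
- Small: Brio compares 12, 4, 15 and picks Z; Alto would get 12.
- Medium: Brio compares 10, 14, 7 and picks Y; Alto would get 2.
- Large: Brio compares 2, 14, 12 and picks Y; Alto would get 11.
Alto's induced payoffs are 12, 2, 11, so Alto commits to Small. Subgame-perfect outcome: (Small, Z) with payoffs (12, 15).
For the simultaneous game, intersect best replies.
Alto's best replies: X→Large; Y→Large; Z→Large.
Brio's best replies: Small→Z; Medium→Y; Large→Y.
The unique mutual best reply is (Large, Y), giving (11, 14).
Brio earns 15 sequentially versus 14 at the Nash outcome: better off.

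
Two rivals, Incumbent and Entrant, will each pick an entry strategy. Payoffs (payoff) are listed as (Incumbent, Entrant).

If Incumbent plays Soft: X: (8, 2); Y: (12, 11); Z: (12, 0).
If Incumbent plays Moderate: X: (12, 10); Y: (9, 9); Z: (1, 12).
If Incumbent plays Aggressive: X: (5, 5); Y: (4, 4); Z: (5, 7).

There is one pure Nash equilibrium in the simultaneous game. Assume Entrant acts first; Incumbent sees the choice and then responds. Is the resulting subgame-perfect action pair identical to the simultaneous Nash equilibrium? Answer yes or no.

yes

Incumbent best-responds to each possible Entrant move:
- X: BR = Moderate, leader payoff 10.
- Y: BR = Soft, leader payoff 11.
- Z: BR = Soft, leader payoff 0.
Maximizing over 10, 11, 0, Entrant chooses Y. Subgame-perfect outcome: (Soft, Y) with payoffs (12, 11).
For the simultaneous game, intersect best replies.
Incumbent's best replies: X→Moderate; Y→Soft; Z→Soft.
Entrant's best replies: Soft→Y; Moderate→Z; Aggressive→Z.
The unique mutual best reply is (Soft, Y), giving (12, 11).
Sequential outcome (Soft, Y) coincides with the Nash profile (Soft, Y).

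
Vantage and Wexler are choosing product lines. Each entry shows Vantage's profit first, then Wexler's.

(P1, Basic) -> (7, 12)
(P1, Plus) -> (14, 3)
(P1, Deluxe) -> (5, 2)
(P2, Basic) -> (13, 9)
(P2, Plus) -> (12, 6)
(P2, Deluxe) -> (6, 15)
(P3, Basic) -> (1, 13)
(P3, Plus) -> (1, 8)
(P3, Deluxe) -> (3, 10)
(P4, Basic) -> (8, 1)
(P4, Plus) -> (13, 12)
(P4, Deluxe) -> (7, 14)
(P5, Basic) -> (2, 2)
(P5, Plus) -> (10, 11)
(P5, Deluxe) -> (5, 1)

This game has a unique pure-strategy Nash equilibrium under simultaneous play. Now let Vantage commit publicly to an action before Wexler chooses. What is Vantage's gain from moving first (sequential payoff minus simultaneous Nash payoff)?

Work backward from Wexler's decision.
- P1: BR = Basic, leader payoff 7.
- P2: BR = Deluxe, leader payoff 6.
- P3: BR = Basic, leader payoff 1.
- P4: BR = Deluxe, leader payoff 7.
- P5: BR = Plus, leader payoff 10.
Maximizing over 7, 6, 1, 7, 10, Vantage chooses P5. Subgame-perfect outcome: (P5, Plus) with payoffs (10, 11).
Under simultaneous play:
Vantage's best replies: Basic→P2; Plus→P1; Deluxe→P4.
Wexler's best replies: P1→Basic; P2→Deluxe; P3→Basic; P4→Deluxe; P5→Plus.
Only (P4, Deluxe) has each player best-responding; Nash payoffs (7, 14).
Vantage's commitment gain: 10 − 7 = 3.

3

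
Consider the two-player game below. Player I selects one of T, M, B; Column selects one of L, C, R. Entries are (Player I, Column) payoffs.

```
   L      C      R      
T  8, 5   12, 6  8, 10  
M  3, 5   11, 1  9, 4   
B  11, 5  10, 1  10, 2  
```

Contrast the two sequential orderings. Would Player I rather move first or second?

If Player I leads: Column's best replies are T→R, M→L, B→L; Player I's induced payoffs 8, 3, 11; outcome (B, L), payoffs (11, 5).
If Column leads: Player I's best replies are L→B, C→T, R→B; Column's induced payoffs 5, 6, 2; outcome (T, C), payoffs (12, 6).
Player I gets 11 moving first and 12 moving second, so Player I prefers to move second.

second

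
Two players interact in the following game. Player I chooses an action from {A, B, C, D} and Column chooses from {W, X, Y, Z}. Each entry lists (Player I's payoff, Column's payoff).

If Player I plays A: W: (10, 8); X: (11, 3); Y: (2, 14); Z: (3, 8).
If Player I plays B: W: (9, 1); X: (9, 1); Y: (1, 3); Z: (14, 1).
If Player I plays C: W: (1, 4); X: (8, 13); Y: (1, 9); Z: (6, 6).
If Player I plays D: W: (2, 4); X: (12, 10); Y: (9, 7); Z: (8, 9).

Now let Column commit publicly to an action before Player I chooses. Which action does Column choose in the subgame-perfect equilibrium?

X

Work backward from Player I's decision.
- W: BR = A, leader payoff 8.
- X: BR = D, leader payoff 10.
- Y: BR = D, leader payoff 7.
- Z: BR = B, leader payoff 1.
Maximizing over 8, 10, 7, 1, Column chooses X. Subgame-perfect outcome: (D, X) with payoffs (12, 10).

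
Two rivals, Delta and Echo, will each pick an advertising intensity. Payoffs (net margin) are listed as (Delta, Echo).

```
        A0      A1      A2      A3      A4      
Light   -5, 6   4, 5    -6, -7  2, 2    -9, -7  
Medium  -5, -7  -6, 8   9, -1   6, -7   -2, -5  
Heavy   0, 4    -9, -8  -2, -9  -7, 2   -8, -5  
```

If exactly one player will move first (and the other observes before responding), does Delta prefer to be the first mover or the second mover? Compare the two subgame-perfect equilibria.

second

If Delta leads: Echo's best replies are Light→A0, Medium→A1, Heavy→A0; Delta's induced payoffs -5, -6, 0; outcome (Heavy, A0), payoffs (0, 4).
If Echo leads: Delta's best replies are A0→Heavy, A1→Light, A2→Medium, A3→Medium, A4→Medium; Echo's induced payoffs 4, 5, -1, -7, -5; outcome (Light, A1), payoffs (4, 5).
Delta gets 0 moving first and 4 moving second, so Delta prefers to move second.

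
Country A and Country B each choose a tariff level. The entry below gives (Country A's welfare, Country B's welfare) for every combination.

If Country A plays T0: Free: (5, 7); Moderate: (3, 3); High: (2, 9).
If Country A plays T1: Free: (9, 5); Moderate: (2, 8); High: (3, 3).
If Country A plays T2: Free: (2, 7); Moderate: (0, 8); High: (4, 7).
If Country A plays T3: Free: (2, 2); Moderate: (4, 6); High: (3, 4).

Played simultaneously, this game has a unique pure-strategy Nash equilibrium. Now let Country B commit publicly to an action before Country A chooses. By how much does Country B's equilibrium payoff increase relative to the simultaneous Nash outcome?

1

Work backward from Country A's decision.
- Free → Country A plays T1 (best of 5, 9, 2, 2); Country B gets 5.
- Moderate → Country A plays T3 (best of 3, 2, 0, 4); Country B gets 6.
- High → Country A plays T2 (best of 2, 3, 4, 3); Country B gets 7.
Among 5, 6, 7, the best is 7 at High. Subgame-perfect outcome: (T2, High) with payoffs (4, 7).
Under simultaneous play:
Country A's best replies: Free→T1; Moderate→T3; High→T2.
Country B's best replies: T0→High; T1→Moderate; T2→Moderate; T3→Moderate.
Only (T3, Moderate) has each player best-responding; Nash payoffs (4, 6).
Country B's commitment gain: 7 − 6 = 1.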